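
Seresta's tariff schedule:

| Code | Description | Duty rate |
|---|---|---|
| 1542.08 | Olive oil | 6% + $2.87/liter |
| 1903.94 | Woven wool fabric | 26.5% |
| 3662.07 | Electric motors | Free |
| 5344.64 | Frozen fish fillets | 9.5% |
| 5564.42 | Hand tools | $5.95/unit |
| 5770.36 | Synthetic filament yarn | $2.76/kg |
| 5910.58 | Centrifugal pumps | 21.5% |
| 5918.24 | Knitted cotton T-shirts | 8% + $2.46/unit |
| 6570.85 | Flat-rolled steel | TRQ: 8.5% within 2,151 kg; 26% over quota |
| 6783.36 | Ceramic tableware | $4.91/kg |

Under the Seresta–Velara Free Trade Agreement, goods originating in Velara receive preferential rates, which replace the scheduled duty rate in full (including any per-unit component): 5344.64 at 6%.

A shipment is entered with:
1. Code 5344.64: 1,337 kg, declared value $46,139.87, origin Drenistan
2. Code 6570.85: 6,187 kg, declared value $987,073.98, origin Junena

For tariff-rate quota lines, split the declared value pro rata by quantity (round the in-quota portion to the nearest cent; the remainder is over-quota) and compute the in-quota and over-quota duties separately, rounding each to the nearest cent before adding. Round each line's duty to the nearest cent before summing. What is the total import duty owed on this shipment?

$200,967.68

Line 1 (5344.64, Drenistan, 1,337 kg, $46,139.87):
Base rate for 5344.64 is 9.5%.
5344.64 has an FTA preferential rate, but origin Drenistan is not Velara; base rate stands.
Duty = $46,139.87 × 9.5% = $4,383.29.
Line 2 (6570.85, Junena, 6,187 kg, $987,073.98):
Code 6570.85 is under a tariff-rate quota (threshold 2,151 kg). In-quota: 2,151 kg at 8.5%; over-quota: 4,036 kg at 26%.
Pro-rata value split: in-quota = $987,073.98 × 2,151/6,187 = $343,170.54; over-quota = $987,073.98 − $343,170.54 = $643,903.44.
In-quota duty = $343,170.54 × 8.5% = $29,169.50. Over-quota duty = $643,903.44 × 26% = $167,414.89.
Line duty = $29,169.50 + $167,414.89 = $196,584.39.
Total = $4,383.29 + $196,584.39 = $200,967.68.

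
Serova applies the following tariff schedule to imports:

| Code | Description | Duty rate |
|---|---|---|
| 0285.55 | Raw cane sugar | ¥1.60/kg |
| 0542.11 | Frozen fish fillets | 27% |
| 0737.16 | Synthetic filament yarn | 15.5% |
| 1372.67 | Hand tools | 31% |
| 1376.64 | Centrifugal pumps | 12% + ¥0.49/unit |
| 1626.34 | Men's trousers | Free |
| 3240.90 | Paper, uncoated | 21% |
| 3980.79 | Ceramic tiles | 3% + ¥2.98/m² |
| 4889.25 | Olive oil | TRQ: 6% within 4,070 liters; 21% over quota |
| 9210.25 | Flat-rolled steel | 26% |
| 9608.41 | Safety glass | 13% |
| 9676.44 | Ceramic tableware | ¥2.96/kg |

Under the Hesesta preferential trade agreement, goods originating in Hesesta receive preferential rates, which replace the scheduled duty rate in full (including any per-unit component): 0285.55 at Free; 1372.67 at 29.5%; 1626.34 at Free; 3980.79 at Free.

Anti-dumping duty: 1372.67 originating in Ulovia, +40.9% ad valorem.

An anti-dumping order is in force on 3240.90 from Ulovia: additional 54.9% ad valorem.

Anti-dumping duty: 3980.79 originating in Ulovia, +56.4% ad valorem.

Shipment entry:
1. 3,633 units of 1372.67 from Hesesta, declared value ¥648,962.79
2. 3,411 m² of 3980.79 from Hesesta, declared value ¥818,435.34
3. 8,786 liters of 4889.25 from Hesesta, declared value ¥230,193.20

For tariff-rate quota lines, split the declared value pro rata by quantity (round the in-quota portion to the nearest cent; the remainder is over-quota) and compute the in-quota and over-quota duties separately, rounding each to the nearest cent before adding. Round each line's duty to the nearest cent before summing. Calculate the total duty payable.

Line 1 (1372.67, Hesesta, 3,633 units, ¥648,962.79):
Base rate for 1372.67 is 31%.
Origin Hesesta qualifies under the Serova–Hesesta agreement and 1372.67 is covered: preferential rate 29.5% applies instead.
The additional-duty order on 1372.67 targets Ulovia, not Hesesta; it does not apply.
Duty = ¥648,962.79 × 29.5% = ¥191,444.02.
Line 2 (3980.79, Hesesta, 3,411 m², ¥818,435.34):
Base rate for 3980.79 is 3% + ¥2.98/m².
Origin Hesesta qualifies under the Serova–Hesesta agreement and 3980.79 is covered: preferential rate Free applies instead.
The additional-duty order on 3980.79 targets Ulovia, not Hesesta; it does not apply.
Duty = ¥818,435.34 × 0% = ¥0.00.
Line 3 (4889.25, Hesesta, 8,786 liters, ¥230,193.20):
Code 4889.25 is under a tariff-rate quota (threshold 4,070 liters). In-quota: 4,070 liters at 6%; over-quota: 4,716 liters at 21%.
Pro-rata value split: in-quota = ¥230,193.20 × 4,070/8,786 = ¥106,634.00; over-quota = ¥230,193.20 − ¥106,634.00 = ¥123,559.20.
In-quota duty = ¥106,634.00 × 6% = ¥6,398.04. Over-quota duty = ¥123,559.20 × 21% = ¥25,947.43.
Line duty = ¥6,398.04 + ¥25,947.43 = ¥32,345.47.
Total = ¥191,444.02 + ¥0.00 + ¥32,345.47 = ¥223,789.49.

¥223,789.49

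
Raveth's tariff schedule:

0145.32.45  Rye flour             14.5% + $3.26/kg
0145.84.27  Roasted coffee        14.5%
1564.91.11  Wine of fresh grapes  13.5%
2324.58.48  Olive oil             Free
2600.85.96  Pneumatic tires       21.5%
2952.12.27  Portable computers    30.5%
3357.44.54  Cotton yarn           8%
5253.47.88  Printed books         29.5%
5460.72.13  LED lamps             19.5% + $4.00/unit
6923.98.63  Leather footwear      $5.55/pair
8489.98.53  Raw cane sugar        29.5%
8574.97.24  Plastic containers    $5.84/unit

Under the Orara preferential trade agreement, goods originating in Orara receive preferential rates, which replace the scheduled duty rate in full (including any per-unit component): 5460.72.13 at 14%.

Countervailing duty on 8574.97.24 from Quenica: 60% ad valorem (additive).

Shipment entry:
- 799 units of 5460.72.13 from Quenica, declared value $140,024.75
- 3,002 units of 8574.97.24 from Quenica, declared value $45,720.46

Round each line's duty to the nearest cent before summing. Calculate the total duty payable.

Line 1 (5460.72.13, Quenica, 799 units, $140,024.75):
Base rate for 5460.72.13 is 19.5% + $4.00/unit.
5460.72.13 has an FTA preferential rate, but origin Quenica is not Orara; base rate stands.
Duty = $140,024.75 × 19.5% + 799 × $4.00 = $30,500.83.
Line 2 (8574.97.24, Quenica, 3,002 units, $45,720.46):
Base rate for 8574.97.24 is $5.84/unit.
Additional duty on 8574.97.24 from Quenica: +60% ad valorem. Applied ad valorem rate = 60%.
Duty = $45,720.46 × 60% + 3,002 × $5.84 = $44,963.96.
Total = $30,500.83 + $44,963.96 = $75,464.79.

$75,464.79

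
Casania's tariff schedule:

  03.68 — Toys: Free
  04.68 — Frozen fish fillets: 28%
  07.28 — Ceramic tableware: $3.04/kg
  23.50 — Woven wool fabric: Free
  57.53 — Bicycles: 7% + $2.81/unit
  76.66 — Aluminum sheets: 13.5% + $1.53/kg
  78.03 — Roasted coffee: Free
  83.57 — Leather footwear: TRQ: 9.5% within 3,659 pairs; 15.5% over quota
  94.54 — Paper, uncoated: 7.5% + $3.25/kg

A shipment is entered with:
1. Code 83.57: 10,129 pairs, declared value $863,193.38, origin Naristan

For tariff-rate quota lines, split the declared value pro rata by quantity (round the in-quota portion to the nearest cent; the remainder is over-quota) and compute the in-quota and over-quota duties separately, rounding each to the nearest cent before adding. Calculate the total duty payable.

Line 1 (83.57, Naristan, 10,129 pairs, $863,193.38):
Code 83.57 is under a tariff-rate quota (threshold 3,659 pairs). In-quota: 3,659 pairs at 9.5%; over-quota: 6,470 pairs at 15.5%.
Pro-rata value split: in-quota = $863,193.38 × 3,659/10,129 = $311,819.98; over-quota = $863,193.38 − $311,819.98 = $551,373.40.
In-quota duty = $311,819.98 × 9.5% = $29,622.90. Over-quota duty = $551,373.40 × 15.5% = $85,462.88.
Line duty = $29,622.90 + $85,462.88 = $115,085.78.

$115,085.78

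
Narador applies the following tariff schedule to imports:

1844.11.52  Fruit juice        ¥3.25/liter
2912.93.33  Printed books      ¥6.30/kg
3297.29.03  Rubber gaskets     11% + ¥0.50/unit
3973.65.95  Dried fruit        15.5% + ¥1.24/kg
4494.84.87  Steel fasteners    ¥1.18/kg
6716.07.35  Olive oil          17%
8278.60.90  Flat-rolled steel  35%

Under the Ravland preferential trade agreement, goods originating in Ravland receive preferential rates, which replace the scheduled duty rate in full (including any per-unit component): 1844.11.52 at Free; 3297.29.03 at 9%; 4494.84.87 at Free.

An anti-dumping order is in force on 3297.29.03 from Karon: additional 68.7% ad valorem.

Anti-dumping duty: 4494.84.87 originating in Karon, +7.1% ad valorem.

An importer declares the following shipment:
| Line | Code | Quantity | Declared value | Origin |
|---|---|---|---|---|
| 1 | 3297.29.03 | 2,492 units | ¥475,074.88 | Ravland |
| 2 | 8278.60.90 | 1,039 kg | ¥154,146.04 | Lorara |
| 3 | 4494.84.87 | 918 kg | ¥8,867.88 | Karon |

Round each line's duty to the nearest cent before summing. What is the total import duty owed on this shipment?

¥98,420.71

Line 1 (3297.29.03, Ravland, 2,492 units, ¥475,074.88):
Base rate for 3297.29.03 is 11% + ¥0.50/unit.
Origin Ravland qualifies under the Narador–Ravland agreement and 3297.29.03 is covered: preferential rate 9% applies instead.
The additional-duty order on 3297.29.03 targets Karon, not Ravland; it does not apply.
Duty = ¥475,074.88 × 9% = ¥42,756.74.
Line 2 (8278.60.90, Lorara, 1,039 kg, ¥154,146.04):
Base rate for 8278.60.90 is 35%.
Duty = ¥154,146.04 × 35% = ¥53,951.11.
Line 3 (4494.84.87, Karon, 918 kg, ¥8,867.88):
Base rate for 4494.84.87 is ¥1.18/kg.
4494.84.87 has an FTA preferential rate, but origin Karon is not Ravland; base rate stands.
Additional duty on 4494.84.87 from Karon: +7.1% ad valorem. Applied ad valorem rate = 7.1%.
Duty = ¥8,867.88 × 7.1% + 918 × ¥1.18 = ¥1,712.86.
Total = ¥42,756.74 + ¥53,951.11 + ¥1,712.86 = ¥98,420.71.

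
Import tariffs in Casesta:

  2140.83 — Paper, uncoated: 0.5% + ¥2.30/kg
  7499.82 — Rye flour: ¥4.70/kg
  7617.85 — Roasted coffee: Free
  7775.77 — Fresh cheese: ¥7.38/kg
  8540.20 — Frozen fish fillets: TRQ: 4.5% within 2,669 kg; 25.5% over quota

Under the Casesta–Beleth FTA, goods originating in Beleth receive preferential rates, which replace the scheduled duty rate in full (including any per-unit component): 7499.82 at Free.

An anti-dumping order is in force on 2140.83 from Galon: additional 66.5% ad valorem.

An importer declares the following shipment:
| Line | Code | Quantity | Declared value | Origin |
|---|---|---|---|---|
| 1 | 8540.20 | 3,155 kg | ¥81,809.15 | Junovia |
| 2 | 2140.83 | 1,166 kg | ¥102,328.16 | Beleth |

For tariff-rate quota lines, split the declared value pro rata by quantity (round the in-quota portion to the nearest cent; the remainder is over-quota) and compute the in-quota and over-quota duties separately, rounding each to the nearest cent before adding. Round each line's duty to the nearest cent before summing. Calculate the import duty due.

¥9,521.26

Line 1 (8540.20, Junovia, 3,155 kg, ¥81,809.15):
Code 8540.20 is under a tariff-rate quota (threshold 2,669 kg). In-quota: 2,669 kg at 4.5%; over-quota: 486 kg at 25.5%.
Pro-rata value split: in-quota = ¥81,809.15 × 2,669/3,155 = ¥69,207.17; over-quota = ¥81,809.15 − ¥69,207.17 = ¥12,601.98.
In-quota duty = ¥69,207.17 × 4.5% = ¥3,114.32. Over-quota duty = ¥12,601.98 × 25.5% = ¥3,213.50.
Line duty = ¥3,114.32 + ¥3,213.50 = ¥6,327.82.
Line 2 (2140.83, Beleth, 1,166 kg, ¥102,328.16):
Base rate for 2140.83 is 0.5% + ¥2.30/kg.
Origin Beleth is the FTA partner but 2140.83 is not on the preference list; base rate stands.
The additional-duty order on 2140.83 targets Galon, not Beleth; it does not apply.
Duty = ¥102,328.16 × 0.5% + 1,166 × ¥2.30 = ¥3,193.44.
Total = ¥6,327.82 + ¥3,193.44 = ¥9,521.26.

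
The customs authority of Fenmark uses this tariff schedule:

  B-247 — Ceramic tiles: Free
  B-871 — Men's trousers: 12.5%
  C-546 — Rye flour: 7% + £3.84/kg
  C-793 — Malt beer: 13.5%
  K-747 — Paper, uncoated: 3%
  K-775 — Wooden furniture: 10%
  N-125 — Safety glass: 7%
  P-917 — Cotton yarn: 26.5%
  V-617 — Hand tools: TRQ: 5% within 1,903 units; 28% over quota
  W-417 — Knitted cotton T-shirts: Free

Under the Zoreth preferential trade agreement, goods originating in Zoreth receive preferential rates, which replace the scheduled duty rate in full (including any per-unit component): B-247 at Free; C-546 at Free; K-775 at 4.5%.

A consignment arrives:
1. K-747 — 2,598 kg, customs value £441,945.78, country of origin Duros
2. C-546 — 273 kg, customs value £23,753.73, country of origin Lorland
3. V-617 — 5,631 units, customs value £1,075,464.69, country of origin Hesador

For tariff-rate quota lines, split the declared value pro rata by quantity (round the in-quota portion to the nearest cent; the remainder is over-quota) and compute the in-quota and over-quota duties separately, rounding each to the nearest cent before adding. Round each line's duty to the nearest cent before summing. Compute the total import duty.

£233,505.15

Line 1 (K-747, Duros, 2,598 kg, £441,945.78):
Base rate for K-747 is 3%.
Duty = £441,945.78 × 3% = £13,258.37.
Line 2 (C-546, Lorland, 273 kg, £23,753.73):
Base rate for C-546 is 7% + £3.84/kg.
C-546 has an FTA preferential rate, but origin Lorland is not Zoreth; base rate stands.
Duty = £23,753.73 × 7% + 273 × £3.84 = £2,711.08.
Line 3 (V-617, Hesador, 5,631 units, £1,075,464.69):
Code V-617 is under a tariff-rate quota (threshold 1,903 units). In-quota: 1,903 units at 5%; over-quota: 3,728 units at 28%.
Pro-rata value split: in-quota = £1,075,464.69 × 1,903/5,631 = £363,453.97; over-quota = £1,075,464.69 − £363,453.97 = £712,010.72.
In-quota duty = £363,453.97 × 5% = £18,172.70. Over-quota duty = £712,010.72 × 28% = £199,363.00.
Line duty = £18,172.70 + £199,363.00 = £217,535.70.
Total = £13,258.37 + £2,711.08 + £217,535.70 = £233,505.15.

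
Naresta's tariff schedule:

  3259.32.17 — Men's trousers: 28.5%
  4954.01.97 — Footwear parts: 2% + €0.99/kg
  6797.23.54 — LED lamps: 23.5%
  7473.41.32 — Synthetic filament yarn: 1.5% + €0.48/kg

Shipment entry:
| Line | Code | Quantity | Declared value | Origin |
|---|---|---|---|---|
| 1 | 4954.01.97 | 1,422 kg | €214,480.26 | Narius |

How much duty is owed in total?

Line 1 (4954.01.97, Narius, 1,422 kg, €214,480.26):
Base rate for 4954.01.97 is 2% + €0.99/kg.
Duty = €214,480.26 × 2% + 1,422 × €0.99 = €5,697.39.

€5,697.39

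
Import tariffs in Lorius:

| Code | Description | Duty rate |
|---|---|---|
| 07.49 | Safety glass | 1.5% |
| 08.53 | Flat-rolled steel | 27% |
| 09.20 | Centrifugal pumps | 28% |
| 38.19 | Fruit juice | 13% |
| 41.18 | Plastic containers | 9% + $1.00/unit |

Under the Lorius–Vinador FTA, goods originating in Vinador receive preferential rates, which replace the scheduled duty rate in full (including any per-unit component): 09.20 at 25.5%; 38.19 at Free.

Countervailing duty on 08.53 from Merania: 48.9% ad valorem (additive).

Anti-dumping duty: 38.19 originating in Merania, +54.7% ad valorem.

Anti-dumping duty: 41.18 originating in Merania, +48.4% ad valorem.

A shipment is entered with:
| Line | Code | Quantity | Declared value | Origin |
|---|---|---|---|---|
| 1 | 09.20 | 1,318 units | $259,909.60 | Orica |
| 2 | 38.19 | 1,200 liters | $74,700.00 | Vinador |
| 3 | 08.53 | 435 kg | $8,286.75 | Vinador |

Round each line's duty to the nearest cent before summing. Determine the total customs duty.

Line 1 (09.20, Orica, 1,318 units, $259,909.60):
Base rate for 09.20 is 28%.
09.20 has an FTA preferential rate, but origin Orica is not Vinador; base rate stands.
Duty = $259,909.60 × 28% = $72,774.69.
Line 2 (38.19, Vinador, 1,200 liters, $74,700.00):
Base rate for 38.19 is 13%.
Origin Vinador qualifies under the Lorius–Vinador agreement and 38.19 is covered: preferential rate Free applies instead.
The additional-duty order on 38.19 targets Merania, not Vinador; it does not apply.
Duty = $74,700.00 × 0% = $0.00.
Line 3 (08.53, Vinador, 435 kg, $8,286.75):
Base rate for 08.53 is 27%.
Origin Vinador is the FTA partner but 08.53 is not on the preference list; base rate stands.
The additional-duty order on 08.53 targets Merania, not Vinador; it does not apply.
Duty = $8,286.75 × 27% = $2,237.42.
Total = $72,774.69 + $0.00 + $2,237.42 = $75,012.11.

$75,012.11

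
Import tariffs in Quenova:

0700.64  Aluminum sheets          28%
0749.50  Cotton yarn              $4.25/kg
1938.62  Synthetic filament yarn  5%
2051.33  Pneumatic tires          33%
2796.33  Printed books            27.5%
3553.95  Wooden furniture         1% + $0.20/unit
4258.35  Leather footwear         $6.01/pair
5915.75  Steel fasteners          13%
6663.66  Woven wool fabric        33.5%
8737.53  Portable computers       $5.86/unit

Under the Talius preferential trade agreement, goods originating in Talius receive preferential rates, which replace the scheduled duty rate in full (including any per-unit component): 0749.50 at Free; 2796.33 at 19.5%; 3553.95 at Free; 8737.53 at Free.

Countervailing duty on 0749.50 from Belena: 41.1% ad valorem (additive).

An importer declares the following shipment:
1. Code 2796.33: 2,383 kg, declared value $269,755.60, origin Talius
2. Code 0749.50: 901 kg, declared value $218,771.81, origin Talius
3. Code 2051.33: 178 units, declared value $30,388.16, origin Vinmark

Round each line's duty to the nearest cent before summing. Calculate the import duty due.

Line 1 (2796.33, Talius, 2,383 kg, $269,755.60):
Base rate for 2796.33 is 27.5%.
Origin Talius qualifies under the Quenova–Talius agreement and 2796.33 is covered: preferential rate 19.5% applies instead.
Duty = $269,755.60 × 19.5% = $52,602.34.
Line 2 (0749.50, Talius, 901 kg, $218,771.81):
Base rate for 0749.50 is $4.25/kg.
Origin Talius qualifies under the Quenova–Talius agreement and 0749.50 is covered: preferential rate Free applies instead.
The additional-duty order on 0749.50 targets Belena, not Talius; it does not apply.
Duty = $218,771.81 × 0% = $0.00.
Line 3 (2051.33, Vinmark, 178 units, $30,388.16):
Base rate for 2051.33 is 33%.
Duty = $30,388.16 × 33% = $10,028.09.
Total = $52,602.34 + $0.00 + $10,028.09 = $62,630.43.

$62,630.43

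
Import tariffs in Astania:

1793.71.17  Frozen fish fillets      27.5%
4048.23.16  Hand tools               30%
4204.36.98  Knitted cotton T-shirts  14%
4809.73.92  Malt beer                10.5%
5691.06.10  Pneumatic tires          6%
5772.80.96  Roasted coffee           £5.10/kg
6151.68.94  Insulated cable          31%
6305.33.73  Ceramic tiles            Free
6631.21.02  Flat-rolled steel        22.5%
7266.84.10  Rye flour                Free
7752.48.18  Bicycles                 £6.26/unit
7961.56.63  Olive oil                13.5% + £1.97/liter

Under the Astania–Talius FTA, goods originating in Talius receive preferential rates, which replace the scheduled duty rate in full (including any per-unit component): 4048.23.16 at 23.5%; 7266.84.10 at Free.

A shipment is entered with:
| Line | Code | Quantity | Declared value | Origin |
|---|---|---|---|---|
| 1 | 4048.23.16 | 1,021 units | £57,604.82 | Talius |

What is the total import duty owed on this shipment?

Line 1 (4048.23.16, Talius, 1,021 units, £57,604.82):
Base rate for 4048.23.16 is 30%.
Origin Talius qualifies under the Astania–Talius agreement and 4048.23.16 is covered: preferential rate 23.5% applies instead.
Duty = £57,604.82 × 23.5% = £13,537.13.

£13,537.13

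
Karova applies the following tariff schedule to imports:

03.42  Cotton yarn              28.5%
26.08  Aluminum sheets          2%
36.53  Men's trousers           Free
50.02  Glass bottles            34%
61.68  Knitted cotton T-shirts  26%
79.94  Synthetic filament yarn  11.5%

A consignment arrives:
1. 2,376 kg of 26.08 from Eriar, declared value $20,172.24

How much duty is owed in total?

Line 1 (26.08, Eriar, 2,376 kg, $20,172.24):
Base rate for 26.08 is 2%.
Duty = $20,172.24 × 2% = $403.44.

$403.44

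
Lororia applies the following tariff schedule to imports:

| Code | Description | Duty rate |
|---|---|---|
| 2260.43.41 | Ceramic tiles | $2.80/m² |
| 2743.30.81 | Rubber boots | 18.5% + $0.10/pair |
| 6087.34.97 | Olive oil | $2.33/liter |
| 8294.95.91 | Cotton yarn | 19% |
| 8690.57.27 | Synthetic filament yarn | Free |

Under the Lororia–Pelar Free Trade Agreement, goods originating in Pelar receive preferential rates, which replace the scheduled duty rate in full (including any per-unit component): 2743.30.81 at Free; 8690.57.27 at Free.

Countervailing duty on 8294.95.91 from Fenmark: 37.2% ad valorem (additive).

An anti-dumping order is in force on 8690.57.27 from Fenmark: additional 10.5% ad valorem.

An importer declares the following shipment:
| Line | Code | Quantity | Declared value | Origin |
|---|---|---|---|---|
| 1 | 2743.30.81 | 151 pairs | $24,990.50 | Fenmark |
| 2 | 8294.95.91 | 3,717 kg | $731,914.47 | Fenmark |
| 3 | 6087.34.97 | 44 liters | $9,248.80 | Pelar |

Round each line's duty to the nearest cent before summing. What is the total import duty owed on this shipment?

Line 1 (2743.30.81, Fenmark, 151 pairs, $24,990.50):
Base rate for 2743.30.81 is 18.5% + $0.10/pair.
2743.30.81 has an FTA preferential rate, but origin Fenmark is not Pelar; base rate stands.
Duty = $24,990.50 × 18.5% + 151 × $0.10 = $4,638.34.
Line 2 (8294.95.91, Fenmark, 3,717 kg, $731,914.47):
Base rate for 8294.95.91 is 19%.
Additional duty on 8294.95.91 from Fenmark: +37.2%. Applied ad valorem rate: 19% + 37.2% = 56.2%.
Duty = $731,914.47 × 56.2% = $411,335.93.
Line 3 (6087.34.97, Pelar, 44 liters, $9,248.80):
Base rate for 6087.34.97 is $2.33/liter.
Origin Pelar is the FTA partner but 6087.34.97 is not on the preference list; base rate stands.
Duty = 44 × $2.33 = $102.52.
Total = $4,638.34 + $411,335.93 + $102.52 = $416,076.79.

$416,076.79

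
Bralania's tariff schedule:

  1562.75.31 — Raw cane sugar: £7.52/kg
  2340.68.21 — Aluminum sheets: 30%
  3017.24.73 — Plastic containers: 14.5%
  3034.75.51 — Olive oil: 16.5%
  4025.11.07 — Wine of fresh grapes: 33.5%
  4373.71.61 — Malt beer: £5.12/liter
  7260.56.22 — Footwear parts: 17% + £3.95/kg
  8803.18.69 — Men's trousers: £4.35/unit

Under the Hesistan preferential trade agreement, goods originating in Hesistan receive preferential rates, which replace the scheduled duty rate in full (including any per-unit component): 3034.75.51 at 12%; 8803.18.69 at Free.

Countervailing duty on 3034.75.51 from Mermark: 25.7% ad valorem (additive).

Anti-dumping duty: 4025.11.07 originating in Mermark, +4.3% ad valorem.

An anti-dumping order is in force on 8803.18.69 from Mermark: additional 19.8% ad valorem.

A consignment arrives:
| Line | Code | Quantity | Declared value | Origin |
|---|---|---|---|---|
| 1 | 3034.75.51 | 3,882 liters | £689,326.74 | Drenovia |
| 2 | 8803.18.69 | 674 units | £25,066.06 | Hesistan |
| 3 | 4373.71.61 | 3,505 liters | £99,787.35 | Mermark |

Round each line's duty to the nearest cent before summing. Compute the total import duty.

Line 1 (3034.75.51, Drenovia, 3,882 liters, £689,326.74):
Base rate for 3034.75.51 is 16.5%.
3034.75.51 has an FTA preferential rate, but origin Drenovia is not Hesistan; base rate stands.
The additional-duty order on 3034.75.51 targets Mermark, not Drenovia; it does not apply.
Duty = £689,326.74 × 16.5% = £113,738.91.
Line 2 (8803.18.69, Hesistan, 674 units, £25,066.06):
Base rate for 8803.18.69 is £4.35/unit.
Origin Hesistan qualifies under the Bralania–Hesistan agreement and 8803.18.69 is covered: preferential rate Free applies instead.
The additional-duty order on 8803.18.69 targets Mermark, not Hesistan; it does not apply.
Duty = £25,066.06 × 0% = £0.00.
Line 3 (4373.71.61, Mermark, 3,505 liters, £99,787.35):
Base rate for 4373.71.61 is £5.12/liter.
Duty = 3,505 × £5.12 = £17,945.60.
Total = £113,738.91 + £0.00 + £17,945.60 = £131,684.51.

£131,684.51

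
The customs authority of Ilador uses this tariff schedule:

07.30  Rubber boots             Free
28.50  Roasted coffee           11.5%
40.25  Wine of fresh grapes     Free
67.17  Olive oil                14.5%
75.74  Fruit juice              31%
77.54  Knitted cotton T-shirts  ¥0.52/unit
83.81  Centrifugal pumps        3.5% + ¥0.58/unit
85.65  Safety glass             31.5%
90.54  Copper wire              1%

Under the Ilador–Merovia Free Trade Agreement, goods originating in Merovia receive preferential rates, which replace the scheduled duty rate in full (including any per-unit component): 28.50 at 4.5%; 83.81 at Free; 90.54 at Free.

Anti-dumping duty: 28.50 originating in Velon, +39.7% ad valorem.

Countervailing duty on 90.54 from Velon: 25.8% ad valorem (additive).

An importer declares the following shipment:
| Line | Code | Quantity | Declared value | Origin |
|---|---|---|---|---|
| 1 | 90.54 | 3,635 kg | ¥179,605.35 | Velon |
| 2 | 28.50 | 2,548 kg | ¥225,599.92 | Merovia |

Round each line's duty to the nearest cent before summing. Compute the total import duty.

¥58,286.23

Line 1 (90.54, Velon, 3,635 kg, ¥179,605.35):
Base rate for 90.54 is 1%.
90.54 has an FTA preferential rate, but origin Velon is not Merovia; base rate stands.
Additional duty on 90.54 from Velon: +25.8%. Applied ad valorem rate: 1% + 25.8% = 26.8%.
Duty = ¥179,605.35 × 26.8% = ¥48,134.23.
Line 2 (28.50, Merovia, 2,548 kg, ¥225,599.92):
Base rate for 28.50 is 11.5%.
Origin Merovia qualifies under the Ilador–Merovia agreement and 28.50 is covered: preferential rate 4.5% applies instead.
The additional-duty order on 28.50 targets Velon, not Merovia; it does not apply.
Duty = ¥225,599.92 × 4.5% = ¥10,152.00.
Total = ¥48,134.23 + ¥10,152.00 = ¥58,286.23.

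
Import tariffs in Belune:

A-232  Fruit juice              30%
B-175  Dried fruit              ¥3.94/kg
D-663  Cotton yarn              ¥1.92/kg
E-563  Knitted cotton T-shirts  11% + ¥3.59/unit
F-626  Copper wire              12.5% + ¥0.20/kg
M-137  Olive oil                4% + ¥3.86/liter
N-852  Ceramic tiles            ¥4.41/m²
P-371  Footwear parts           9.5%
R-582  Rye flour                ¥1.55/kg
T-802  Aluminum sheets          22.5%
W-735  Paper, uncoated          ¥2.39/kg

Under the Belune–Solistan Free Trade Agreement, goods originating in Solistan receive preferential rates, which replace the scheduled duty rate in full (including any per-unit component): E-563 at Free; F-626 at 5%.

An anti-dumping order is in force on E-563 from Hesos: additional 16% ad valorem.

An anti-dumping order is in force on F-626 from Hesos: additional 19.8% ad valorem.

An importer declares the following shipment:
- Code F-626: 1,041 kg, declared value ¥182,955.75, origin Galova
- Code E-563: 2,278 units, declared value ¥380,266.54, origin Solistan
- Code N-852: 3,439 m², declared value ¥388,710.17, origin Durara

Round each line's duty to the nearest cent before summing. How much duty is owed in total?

Line 1 (F-626, Galova, 1,041 kg, ¥182,955.75):
Base rate for F-626 is 12.5% + ¥0.20/kg.
F-626 has an FTA preferential rate, but origin Galova is not Solistan; base rate stands.
The additional-duty order on F-626 targets Hesos, not Galova; it does not apply.
Duty = ¥182,955.75 × 12.5% + 1,041 × ¥0.20 = ¥23,077.67.
Line 2 (E-563, Solistan, 2,278 units, ¥380,266.54):
Base rate for E-563 is 11% + ¥3.59/unit.
Origin Solistan qualifies under the Belune–Solistan agreement and E-563 is covered: preferential rate Free applies instead.
The additional-duty order on E-563 targets Hesos, not Solistan; it does not apply.
Duty = ¥380,266.54 × 0% = ¥0.00.
Line 3 (N-852, Durara, 3,439 m², ¥388,710.17):
Base rate for N-852 is ¥4.41/m².
Duty = 3,439 × ¥4.41 = ¥15,165.99.
Total = ¥23,077.67 + ¥0.00 + ¥15,165.99 = ¥38,243.66.

¥38,243.66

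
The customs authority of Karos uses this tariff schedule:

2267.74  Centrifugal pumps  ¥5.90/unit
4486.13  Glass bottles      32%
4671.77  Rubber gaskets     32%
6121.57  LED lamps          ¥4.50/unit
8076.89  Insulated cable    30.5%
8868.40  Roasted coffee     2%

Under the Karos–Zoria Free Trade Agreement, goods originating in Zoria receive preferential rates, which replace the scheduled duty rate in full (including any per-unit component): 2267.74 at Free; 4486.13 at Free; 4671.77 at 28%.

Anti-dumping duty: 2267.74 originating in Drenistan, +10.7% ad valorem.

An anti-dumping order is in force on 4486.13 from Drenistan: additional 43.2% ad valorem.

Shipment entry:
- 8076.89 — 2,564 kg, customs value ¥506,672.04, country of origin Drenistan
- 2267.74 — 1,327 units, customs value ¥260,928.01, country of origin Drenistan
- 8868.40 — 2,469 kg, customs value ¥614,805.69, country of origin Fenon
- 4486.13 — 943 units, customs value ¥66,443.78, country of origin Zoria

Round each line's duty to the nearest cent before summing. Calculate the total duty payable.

¥202,579.68

Line 1 (8076.89, Drenistan, 2,564 kg, ¥506,672.04):
Base rate for 8076.89 is 30.5%.
Duty = ¥506,672.04 × 30.5% = ¥154,534.97.
Line 2 (2267.74, Drenistan, 1,327 units, ¥260,928.01):
Base rate for 2267.74 is ¥5.90/unit.
2267.74 has an FTA preferential rate, but origin Drenistan is not Zoria; base rate stands.
Additional duty on 2267.74 from Drenistan: +10.7% ad valorem. Applied ad valorem rate = 10.7%.
Duty = ¥260,928.01 × 10.7% + 1,327 × ¥5.90 = ¥35,748.60.
Line 3 (8868.40, Fenon, 2,469 kg, ¥614,805.69):
Base rate for 8868.40 is 2%.
Duty = ¥614,805.69 × 2% = ¥12,296.11.
Line 4 (4486.13, Zoria, 943 units, ¥66,443.78):
Base rate for 4486.13 is 32%.
Origin Zoria qualifies under the Karos–Zoria agreement and 4486.13 is covered: preferential rate Free applies instead.
The additional-duty order on 4486.13 targets Drenistan, not Zoria; it does not apply.
Duty = ¥66,443.78 × 0% = ¥0.00.
Total = ¥154,534.97 + ¥35,748.60 + ¥12,296.11 + ¥0.00 = ¥202,579.68.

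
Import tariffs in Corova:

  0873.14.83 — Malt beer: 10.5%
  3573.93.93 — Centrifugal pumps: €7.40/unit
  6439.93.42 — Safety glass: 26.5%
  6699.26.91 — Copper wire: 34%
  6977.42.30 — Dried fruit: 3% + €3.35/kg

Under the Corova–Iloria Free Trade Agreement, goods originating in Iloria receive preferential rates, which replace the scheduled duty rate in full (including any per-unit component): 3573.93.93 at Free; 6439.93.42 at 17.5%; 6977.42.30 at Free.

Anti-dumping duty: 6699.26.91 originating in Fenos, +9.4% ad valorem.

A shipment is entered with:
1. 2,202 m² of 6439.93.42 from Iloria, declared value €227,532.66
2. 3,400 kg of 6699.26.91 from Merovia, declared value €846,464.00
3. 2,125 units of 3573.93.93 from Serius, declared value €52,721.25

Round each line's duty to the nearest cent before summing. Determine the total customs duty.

Line 1 (6439.93.42, Iloria, 2,202 m², €227,532.66):
Base rate for 6439.93.42 is 26.5%.
Origin Iloria qualifies under the Corova–Iloria agreement and 6439.93.42 is covered: preferential rate 17.5% applies instead.
Duty = €227,532.66 × 17.5% = €39,818.22.
Line 2 (6699.26.91, Merovia, 3,400 kg, €846,464.00):
Base rate for 6699.26.91 is 34%.
The additional-duty order on 6699.26.91 targets Fenos, not Merovia; it does not apply.
Duty = €846,464.00 × 34% = €287,797.76.
Line 3 (3573.93.93, Serius, 2,125 units, €52,721.25):
Base rate for 3573.93.93 is €7.40/unit.
3573.93.93 has an FTA preferential rate, but origin Serius is not Iloria; base rate stands.
Duty = 2,125 × €7.40 = €15,725.00.
Total = €39,818.22 + €287,797.76 + €15,725.00 = €343,340.98.

€343,340.98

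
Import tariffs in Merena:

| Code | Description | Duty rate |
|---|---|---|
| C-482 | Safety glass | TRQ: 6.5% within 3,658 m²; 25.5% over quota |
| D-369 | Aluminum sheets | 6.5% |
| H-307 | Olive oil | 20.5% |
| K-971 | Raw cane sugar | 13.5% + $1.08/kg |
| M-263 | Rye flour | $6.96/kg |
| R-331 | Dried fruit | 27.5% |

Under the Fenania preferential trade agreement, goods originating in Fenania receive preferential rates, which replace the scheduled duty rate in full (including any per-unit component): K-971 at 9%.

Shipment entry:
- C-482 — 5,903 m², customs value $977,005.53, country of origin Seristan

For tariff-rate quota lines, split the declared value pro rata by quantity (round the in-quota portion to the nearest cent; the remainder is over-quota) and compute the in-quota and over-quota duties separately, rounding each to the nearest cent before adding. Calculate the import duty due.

$134,103.65

Line 1 (C-482, Seristan, 5,903 m², $977,005.53):
Code C-482 is under a tariff-rate quota (threshold 3,658 m²). In-quota: 3,658 m² at 6.5%; over-quota: 2,245 m² at 25.5%.
Pro-rata value split: in-quota = $977,005.53 × 3,658/5,903 = $605,435.58; over-quota = $977,005.53 − $605,435.58 = $371,569.95.
In-quota duty = $605,435.58 × 6.5% = $39,353.31. Over-quota duty = $371,569.95 × 25.5% = $94,750.34.
Line duty = $39,353.31 + $94,750.34 = $134,103.65.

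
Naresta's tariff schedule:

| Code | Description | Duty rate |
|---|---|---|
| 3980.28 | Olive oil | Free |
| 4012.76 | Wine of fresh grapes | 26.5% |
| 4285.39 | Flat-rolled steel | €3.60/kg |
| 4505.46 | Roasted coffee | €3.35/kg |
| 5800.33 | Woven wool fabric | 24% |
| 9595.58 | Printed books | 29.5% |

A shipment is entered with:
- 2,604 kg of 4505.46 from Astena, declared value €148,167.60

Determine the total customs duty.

Line 1 (4505.46, Astena, 2,604 kg, €148,167.60):
Base rate for 4505.46 is €3.35/kg.
Duty = 2,604 × €3.35 = €8,723.40.

€8,723.40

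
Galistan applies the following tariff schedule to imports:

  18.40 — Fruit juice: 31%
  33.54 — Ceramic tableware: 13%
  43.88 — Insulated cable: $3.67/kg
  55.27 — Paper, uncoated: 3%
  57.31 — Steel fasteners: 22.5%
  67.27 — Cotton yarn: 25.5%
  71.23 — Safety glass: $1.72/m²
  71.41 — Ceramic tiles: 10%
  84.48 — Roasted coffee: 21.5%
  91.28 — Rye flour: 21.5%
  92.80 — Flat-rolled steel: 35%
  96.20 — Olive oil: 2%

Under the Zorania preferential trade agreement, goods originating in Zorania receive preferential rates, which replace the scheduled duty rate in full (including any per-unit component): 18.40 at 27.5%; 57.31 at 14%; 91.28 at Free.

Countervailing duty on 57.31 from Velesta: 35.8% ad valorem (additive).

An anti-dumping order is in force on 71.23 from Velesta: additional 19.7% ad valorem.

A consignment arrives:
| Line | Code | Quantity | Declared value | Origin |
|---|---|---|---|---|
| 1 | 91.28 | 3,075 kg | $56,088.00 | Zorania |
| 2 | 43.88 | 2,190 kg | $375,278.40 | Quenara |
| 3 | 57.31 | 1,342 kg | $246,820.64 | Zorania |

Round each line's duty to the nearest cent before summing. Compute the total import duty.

$42,592.19

Line 1 (91.28, Zorania, 3,075 kg, $56,088.00):
Base rate for 91.28 is 21.5%.
Origin Zorania qualifies under the Galistan–Zorania agreement and 91.28 is covered: preferential rate Free applies instead.
Duty = $56,088.00 × 0% = $0.00.
Line 2 (43.88, Quenara, 2,190 kg, $375,278.40):
Base rate for 43.88 is $3.67/kg.
Duty = 2,190 × $3.67 = $8,037.30.
Line 3 (57.31, Zorania, 1,342 kg, $246,820.64):
Base rate for 57.31 is 22.5%.
Origin Zorania qualifies under the Galistan–Zorania agreement and 57.31 is covered: preferential rate 14% applies instead.
The additional-duty order on 57.31 targets Velesta, not Zorania; it does not apply.
Duty = $246,820.64 × 14% = $34,554.89.
Total = $0.00 + $8,037.30 + $34,554.89 = $42,592.19.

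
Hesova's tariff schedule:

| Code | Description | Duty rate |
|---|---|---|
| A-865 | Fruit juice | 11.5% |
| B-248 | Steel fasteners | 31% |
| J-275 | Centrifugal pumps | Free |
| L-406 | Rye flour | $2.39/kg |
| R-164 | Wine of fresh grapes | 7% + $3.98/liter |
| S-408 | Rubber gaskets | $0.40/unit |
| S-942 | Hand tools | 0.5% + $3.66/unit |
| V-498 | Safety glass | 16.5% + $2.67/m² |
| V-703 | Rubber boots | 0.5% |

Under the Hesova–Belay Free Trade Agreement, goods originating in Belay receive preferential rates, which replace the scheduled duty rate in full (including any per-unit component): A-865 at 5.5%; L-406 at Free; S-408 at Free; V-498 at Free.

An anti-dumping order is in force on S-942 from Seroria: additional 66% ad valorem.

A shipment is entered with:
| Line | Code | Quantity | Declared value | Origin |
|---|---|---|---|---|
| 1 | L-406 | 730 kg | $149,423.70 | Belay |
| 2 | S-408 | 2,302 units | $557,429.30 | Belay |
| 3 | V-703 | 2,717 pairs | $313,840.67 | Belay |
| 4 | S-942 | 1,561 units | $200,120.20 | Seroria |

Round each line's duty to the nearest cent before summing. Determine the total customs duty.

$140,362.39

Line 1 (L-406, Belay, 730 kg, $149,423.70):
Base rate for L-406 is $2.39/kg.
Origin Belay qualifies under the Hesova–Belay agreement and L-406 is covered: preferential rate Free applies instead.
Duty = $149,423.70 × 0% = $0.00.
Line 2 (S-408, Belay, 2,302 units, $557,429.30):
Base rate for S-408 is $0.40/unit.
Origin Belay qualifies under the Hesova–Belay agreement and S-408 is covered: preferential rate Free applies instead.
Duty = $557,429.30 × 0% = $0.00.
Line 3 (V-703, Belay, 2,717 pairs, $313,840.67):
Base rate for V-703 is 0.5%.
Origin Belay is the FTA partner but V-703 is not on the preference list; base rate stands.
Duty = $313,840.67 × 0.5% = $1,569.20.
Line 4 (S-942, Seroria, 1,561 units, $200,120.20):
Base rate for S-942 is 0.5% + $3.66/unit.
Additional duty on S-942 from Seroria: +66%. Applied ad valorem rate: 0.5% + 66% = 66.5%.
Duty = $200,120.20 × 66.5% + 1,561 × $3.66 = $138,793.19.
Total = $0.00 + $0.00 + $1,569.20 + $138,793.19 = $140,362.39.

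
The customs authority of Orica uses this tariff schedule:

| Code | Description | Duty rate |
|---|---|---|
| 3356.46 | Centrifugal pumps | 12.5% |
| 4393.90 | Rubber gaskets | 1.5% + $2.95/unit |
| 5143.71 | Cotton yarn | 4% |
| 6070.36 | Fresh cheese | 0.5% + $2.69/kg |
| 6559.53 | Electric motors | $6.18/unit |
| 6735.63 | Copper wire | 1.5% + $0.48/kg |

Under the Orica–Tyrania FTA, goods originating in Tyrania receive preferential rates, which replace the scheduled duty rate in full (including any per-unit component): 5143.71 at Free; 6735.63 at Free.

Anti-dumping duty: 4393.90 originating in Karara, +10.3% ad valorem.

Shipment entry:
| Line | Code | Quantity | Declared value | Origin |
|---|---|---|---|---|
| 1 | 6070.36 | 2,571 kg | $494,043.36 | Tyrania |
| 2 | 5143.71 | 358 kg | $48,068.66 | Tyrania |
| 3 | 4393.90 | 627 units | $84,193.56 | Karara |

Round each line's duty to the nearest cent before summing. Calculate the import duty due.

Line 1 (6070.36, Tyrania, 2,571 kg, $494,043.36):
Base rate for 6070.36 is 0.5% + $2.69/kg.
Origin Tyrania is the FTA partner but 6070.36 is not on the preference list; base rate stands.
Duty = $494,043.36 × 0.5% + 2,571 × $2.69 = $9,386.21.
Line 2 (5143.71, Tyrania, 358 kg, $48,068.66):
Base rate for 5143.71 is 4%.
Origin Tyrania qualifies under the Orica–Tyrania agreement and 5143.71 is covered: preferential rate Free applies instead.
Duty = $48,068.66 × 0% = $0.00.
Line 3 (4393.90, Karara, 627 units, $84,193.56):
Base rate for 4393.90 is 1.5% + $2.95/unit.
Additional duty on 4393.90 from Karara: +10.3%. Applied ad valorem rate: 1.5% + 10.3% = 11.8%.
Duty = $84,193.56 × 11.8% + 627 × $2.95 = $11,784.49.
Total = $9,386.21 + $0.00 + $11,784.49 = $21,170.70.

$21,170.70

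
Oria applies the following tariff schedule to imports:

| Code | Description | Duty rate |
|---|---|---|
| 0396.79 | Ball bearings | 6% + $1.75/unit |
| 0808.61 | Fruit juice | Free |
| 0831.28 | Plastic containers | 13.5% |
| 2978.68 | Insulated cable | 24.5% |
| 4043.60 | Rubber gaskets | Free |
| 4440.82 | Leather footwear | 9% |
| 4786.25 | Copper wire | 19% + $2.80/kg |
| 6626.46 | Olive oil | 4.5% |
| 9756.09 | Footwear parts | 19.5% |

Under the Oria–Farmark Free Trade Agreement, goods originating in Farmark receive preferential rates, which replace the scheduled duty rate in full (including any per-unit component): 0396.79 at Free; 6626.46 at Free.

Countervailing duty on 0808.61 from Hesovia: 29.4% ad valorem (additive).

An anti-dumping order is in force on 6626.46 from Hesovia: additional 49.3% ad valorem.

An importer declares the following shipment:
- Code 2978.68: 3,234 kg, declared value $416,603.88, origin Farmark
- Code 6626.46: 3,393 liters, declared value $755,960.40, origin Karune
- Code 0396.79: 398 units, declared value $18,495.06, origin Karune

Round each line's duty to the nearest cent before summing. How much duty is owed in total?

$137,892.37

Line 1 (2978.68, Farmark, 3,234 kg, $416,603.88):
Base rate for 2978.68 is 24.5%.
Origin Farmark is the FTA partner but 2978.68 is not on the preference list; base rate stands.
Duty = $416,603.88 × 24.5% = $102,067.95.
Line 2 (6626.46, Karune, 3,393 liters, $755,960.40):
Base rate for 6626.46 is 4.5%.
6626.46 has an FTA preferential rate, but origin Karune is not Farmark; base rate stands.
The additional-duty order on 6626.46 targets Hesovia, not Karune; it does not apply.
Duty = $755,960.40 × 4.5% = $34,018.22.
Line 3 (0396.79, Karune, 398 units, $18,495.06):
Base rate for 0396.79 is 6% + $1.75/unit.
0396.79 has an FTA preferential rate, but origin Karune is not Farmark; base rate stands.
Duty = $18,495.06 × 6% + 398 × $1.75 = $1,806.20.
Total = $102,067.95 + $34,018.22 + $1,806.20 = $137,892.37.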